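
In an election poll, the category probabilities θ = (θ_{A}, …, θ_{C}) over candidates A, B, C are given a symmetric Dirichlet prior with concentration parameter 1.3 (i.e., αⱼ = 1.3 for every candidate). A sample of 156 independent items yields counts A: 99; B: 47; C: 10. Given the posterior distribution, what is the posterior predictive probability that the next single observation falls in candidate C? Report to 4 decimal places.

The Dirichlet prior is conjugate to the Multinomial likelihood: each posterior αⱼ = prior αⱼ + observed count nⱼ.
Posterior concentration: (100.3, 48.3, 11.3), total = 159.9.
P(next = C | data) = α_{C}/Σα = 0.0707.

0.0707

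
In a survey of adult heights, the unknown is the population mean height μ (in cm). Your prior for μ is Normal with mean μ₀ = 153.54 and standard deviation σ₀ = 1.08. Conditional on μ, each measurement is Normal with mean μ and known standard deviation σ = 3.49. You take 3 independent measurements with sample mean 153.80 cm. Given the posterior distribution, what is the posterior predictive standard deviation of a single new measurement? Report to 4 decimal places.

3.6175

For Normal data with known variance σ², a Normal(μ₀, σ₀²) prior on μ is conjugate. Posterior precision = 1/σ₀² + n/σ²; posterior mean is the precision-weighted average of μ₀ and x̄.
σ₀² = 1.08² = 1.1664, σ² = 3.49² = 12.1801; σ² + n·σ₀² = 12.1801 + 3·1.1664 = 15.6793.
Posterior precision = 1/σ₀² + n/σ² = 1/1.1664 + 3/12.1801 = (σ² + n·σ₀²)/(σ₀²σ²) = 15.6793/(1.1664·12.1801); posterior variance σₙ² = σ₀²σ²/(σ² + n·σ₀²) = 1.1664·12.1801/15.6793 = 0.906091.
Predictive variance for one new observation = σₙ² + σ² = 1.1664·12.1801/15.6793 + 12.1801 = σ²·(σ₀² + 15.6793)/15.6793 = 12.1801·16.8457/15.6793 = 13.086191; SD = √(12.1801·16.8457/15.6793) = 3.6175.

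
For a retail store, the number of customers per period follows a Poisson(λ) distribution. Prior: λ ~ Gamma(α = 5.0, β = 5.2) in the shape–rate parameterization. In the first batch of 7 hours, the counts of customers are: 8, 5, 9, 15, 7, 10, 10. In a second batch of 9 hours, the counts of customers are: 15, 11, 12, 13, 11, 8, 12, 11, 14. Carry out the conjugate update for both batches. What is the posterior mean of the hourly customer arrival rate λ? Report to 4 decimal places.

8.3019

With a Gamma(shape α, rate β) prior, the Poisson likelihood is conjugate: the posterior is Gamma(α + ΣXᵢ, β + n).
Batch 1: sum of counts S = 64 over n = 7 hours.
After batch 1: Gamma(α+S, β+n) = Gamma(5.0+64, 5.2+7) = Gamma(69.0, 12.2).
Batch 2: sum of counts S = 107 over n = 9 hours.
After batch 2: Gamma(α+S, β+n) = Gamma(69.0+107, 12.2+9) = Gamma(176.0, 21.2).
Posterior mean = α/β = 176.0/21.2 = 8.3019.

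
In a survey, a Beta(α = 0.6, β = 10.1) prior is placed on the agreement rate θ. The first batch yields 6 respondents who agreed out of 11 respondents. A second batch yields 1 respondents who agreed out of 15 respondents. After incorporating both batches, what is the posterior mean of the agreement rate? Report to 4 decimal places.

0.2071

The Beta prior is conjugate to a Binomial/Bernoulli likelihood; the update adds successes to α and failures to β.
After batch 1: Beta(0.6+6, 10.1+5) = Beta(6.6, 15.1).
After batch 2: Beta(6.6+1, 15.1+14) = Beta(7.6, 29.1).
Posterior mean = α/(α+β) = 7.6/36.7 = 0.2071.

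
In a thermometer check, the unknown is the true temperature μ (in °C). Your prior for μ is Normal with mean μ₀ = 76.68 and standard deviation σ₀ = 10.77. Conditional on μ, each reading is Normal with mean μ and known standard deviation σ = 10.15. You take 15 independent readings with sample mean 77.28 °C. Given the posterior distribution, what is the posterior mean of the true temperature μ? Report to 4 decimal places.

For Normal data with known variance σ², a Normal(μ₀, σ₀²) prior on μ is conjugate. Posterior precision = 1/σ₀² + n/σ²; posterior mean is the precision-weighted average of μ₀ and x̄.
n·x̄ = 15·77.28 = 1159.2.
σ₀² = 10.77² = 115.9929, σ² = 10.15² = 103.0225; σ² + n·σ₀² = 103.0225 + 15·115.9929 = 1842.916.
Posterior mean = (μ₀/σ₀² + n·x̄/σ²)/(1/σ₀² + n/σ²) = (σ²·μ₀ + σ₀²·n·x̄)/(σ² + n·σ₀²) = (103.0225·76.68 + 115.9929·1159.2)/1842.916 = 142358.73498/1842.916 = 77.2465.

77.2465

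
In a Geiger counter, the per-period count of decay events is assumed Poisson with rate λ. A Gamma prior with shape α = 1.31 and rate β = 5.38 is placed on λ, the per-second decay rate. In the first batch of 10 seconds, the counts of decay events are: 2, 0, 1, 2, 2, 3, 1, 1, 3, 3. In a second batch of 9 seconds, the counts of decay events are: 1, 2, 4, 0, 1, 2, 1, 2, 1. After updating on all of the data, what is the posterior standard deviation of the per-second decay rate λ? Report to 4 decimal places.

0.2367

With a Gamma(shape α, rate β) prior, the Poisson likelihood is conjugate: the posterior is Gamma(α + ΣXᵢ, β + n).
Batch 1: sum of counts S = 18 over n = 10 seconds.
After batch 1: Gamma(α+S, β+n) = Gamma(1.31+18, 5.38+10) = Gamma(19.31, 15.38).
Batch 2: sum of counts S = 14 over n = 9 seconds.
After batch 2: Gamma(α+S, β+n) = Gamma(19.31+14, 15.38+9) = Gamma(33.31, 24.38).
SD = √α/β = √33.31/24.38 = 0.2367.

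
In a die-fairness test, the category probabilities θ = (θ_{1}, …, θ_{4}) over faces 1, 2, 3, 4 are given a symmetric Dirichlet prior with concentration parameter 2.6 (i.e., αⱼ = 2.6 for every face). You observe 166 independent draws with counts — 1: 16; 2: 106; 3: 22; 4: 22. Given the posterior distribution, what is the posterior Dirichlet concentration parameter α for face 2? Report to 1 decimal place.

The Dirichlet prior is conjugate to the Multinomial likelihood: each posterior αⱼ = prior αⱼ + observed count nⱼ.
Posterior concentration: (18.6, 108.6, 24.6, 24.6), total = 176.4.
α_{2} = 2.6 + 106 = 108.6.

108.6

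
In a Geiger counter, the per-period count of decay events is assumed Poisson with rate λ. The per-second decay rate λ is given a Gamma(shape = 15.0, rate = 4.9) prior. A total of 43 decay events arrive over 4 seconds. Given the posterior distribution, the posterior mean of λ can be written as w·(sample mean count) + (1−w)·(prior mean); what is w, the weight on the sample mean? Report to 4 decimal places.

With a Gamma(shape α, rate β) prior, the Poisson likelihood is conjugate: the posterior is Gamma(α + ΣXᵢ, β + n).
Posterior mean = (α₀+S)/(β₀+n) = [n/(β₀+n)]·(S/n) + [β₀/(β₀+n)]·(α₀/β₀), so only n and β₀ enter the weight.
Weight on data w = n/(β₀+n) = 4/(4.9+4) = 4/8.9 = 0.4494.

0.4494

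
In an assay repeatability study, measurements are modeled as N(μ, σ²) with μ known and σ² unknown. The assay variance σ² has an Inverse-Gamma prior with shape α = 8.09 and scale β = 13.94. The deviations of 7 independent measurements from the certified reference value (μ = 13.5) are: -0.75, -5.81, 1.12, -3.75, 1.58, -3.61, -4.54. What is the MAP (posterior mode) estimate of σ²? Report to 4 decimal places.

With known mean μ and an Inverse-Gamma(α, β) prior on σ², the Normal likelihood is conjugate: posterior is Inv-Gamma(α + n/2, β + Σ(xᵢ−μ)²/2).
Σ(xᵢ−μ)² = (-0.75)² + (-5.81)² + (1.12)² + (-3.75)² + (1.58)² + (-3.61)² + (-4.54)² = 85.7756.
Posterior: Inv-Gamma(8.09 + 7/2, 13.94 + 85.7756/2) = Inv-Gamma(11.59, 56.82780).
Mode = β/(α+1) = 56.82780/12.59 = 4.5137.

4.5137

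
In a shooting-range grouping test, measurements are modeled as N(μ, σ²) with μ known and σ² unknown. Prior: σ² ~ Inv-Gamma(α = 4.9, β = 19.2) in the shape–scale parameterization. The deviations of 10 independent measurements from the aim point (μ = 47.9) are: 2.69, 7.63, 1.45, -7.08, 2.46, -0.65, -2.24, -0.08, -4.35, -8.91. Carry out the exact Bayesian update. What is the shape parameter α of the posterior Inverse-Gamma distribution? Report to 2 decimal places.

9.90

With known mean μ and an Inverse-Gamma(α, β) prior on σ², the Normal likelihood is conjugate: posterior is Inv-Gamma(α + n/2, β + Σ(xᵢ−μ)²/2).
Σ(xᵢ−μ)² = (2.69)² + (7.63)² + (1.45)² + (-7.08)² + (2.46)² + (-0.65)² + (-2.24)² + (-0.08)² + (-4.35)² + (-8.91)² = 227.4906.
Posterior: Inv-Gamma(4.9 + 10/2, 19.2 + 227.4906/2) = Inv-Gamma(9.90, 132.94530).
Posterior α = 9.90.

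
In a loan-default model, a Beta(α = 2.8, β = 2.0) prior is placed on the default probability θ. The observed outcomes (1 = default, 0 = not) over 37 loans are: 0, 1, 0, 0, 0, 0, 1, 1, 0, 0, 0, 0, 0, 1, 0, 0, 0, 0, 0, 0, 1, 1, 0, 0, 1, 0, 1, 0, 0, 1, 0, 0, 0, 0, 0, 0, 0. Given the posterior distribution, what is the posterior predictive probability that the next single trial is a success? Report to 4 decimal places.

0.2823

The Beta prior is conjugate to a Binomial/Bernoulli likelihood; the update adds successes to α and failures to β.
Posterior: Beta(α+k, β+n−k) = Beta(2.8+9, 2.0+28) = Beta(11.8, 30.0).
For a single future Bernoulli trial, P(success | data) = α/(α+β) = 0.2823.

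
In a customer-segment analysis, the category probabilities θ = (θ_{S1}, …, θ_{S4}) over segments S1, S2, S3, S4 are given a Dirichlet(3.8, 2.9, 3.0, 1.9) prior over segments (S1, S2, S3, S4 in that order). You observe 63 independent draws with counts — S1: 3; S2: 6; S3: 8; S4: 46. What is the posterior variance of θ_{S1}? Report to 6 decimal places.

0.001096

The Dirichlet prior is conjugate to the Multinomial likelihood: each posterior αⱼ = prior αⱼ + observed count nⱼ.
Posterior concentration: (6.8, 8.9, 11.0, 47.9), total = 74.6.
Var[θ_j] = α_j(Σα−α_j)/((Σα)²(Σα+1)) = 6.8·67.8/(74.6²·75.6) = 0.001096.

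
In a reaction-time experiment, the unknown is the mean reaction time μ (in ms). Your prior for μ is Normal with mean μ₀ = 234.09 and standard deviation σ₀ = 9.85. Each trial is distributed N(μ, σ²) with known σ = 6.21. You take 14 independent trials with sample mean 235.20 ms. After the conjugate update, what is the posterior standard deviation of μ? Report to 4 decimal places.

For Normal data with known variance σ², a Normal(μ₀, σ₀²) prior on μ is conjugate. Posterior precision = 1/σ₀² + n/σ²; posterior mean is the precision-weighted average of μ₀ and x̄.
σ₀² = 9.85² = 97.0225, σ² = 6.21² = 38.5641; σ² + n·σ₀² = 38.5641 + 14·97.0225 = 1396.8791.
Posterior precision = 1/σ₀² + n/σ² = 1/97.0225 + 14/38.5641 = (σ² + n·σ₀²)/(σ₀²σ²) = 1396.8791/(97.0225·38.5641); posterior variance σₙ² = σ₀²σ²/(σ² + n·σ₀²) = 97.0225·38.5641/1396.8791 = 2.678532.
Posterior SD = √σₙ² = √(97.0225·38.5641/1396.8791) = 1.6366.

1.6366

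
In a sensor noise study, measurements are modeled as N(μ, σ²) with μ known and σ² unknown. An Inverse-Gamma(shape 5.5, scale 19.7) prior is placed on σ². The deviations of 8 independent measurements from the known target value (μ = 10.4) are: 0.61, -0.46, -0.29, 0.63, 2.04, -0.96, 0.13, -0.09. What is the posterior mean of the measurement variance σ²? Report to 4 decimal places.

With known mean μ and an Inverse-Gamma(α, β) prior on σ², the Normal likelihood is conjugate: posterior is Inv-Gamma(α + n/2, β + Σ(xᵢ−μ)²/2).
Σ(xᵢ−μ)² = (0.61)² + (-0.46)² + (-0.29)² + (0.63)² + (2.04)² + (-0.96)² + (0.13)² + (-0.09)² = 6.1729.
Posterior: Inv-Gamma(5.5 + 8/2, 19.7 + 6.1729/2) = Inv-Gamma(9.50, 22.78645).
E[σ²|data] = β/(α−1) = 22.78645/8.50 = 2.6808.

2.6808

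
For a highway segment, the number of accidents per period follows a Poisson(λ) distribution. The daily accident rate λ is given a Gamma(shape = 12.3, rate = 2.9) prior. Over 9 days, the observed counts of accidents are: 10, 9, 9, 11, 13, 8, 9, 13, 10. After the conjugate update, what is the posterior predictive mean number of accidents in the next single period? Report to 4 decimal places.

With a Gamma(shape α, rate β) prior, the Poisson likelihood is conjugate: the posterior is Gamma(α + ΣXᵢ, β + n).
Sum of counts S = 92 over n = 9 days.
Posterior: Gamma(α+S, β+n) = Gamma(12.3+92, 2.9+9) = Gamma(104.3, 11.9).
The predictive distribution for one future period is NegBinom with mean α/β = 8.7647.

8.7647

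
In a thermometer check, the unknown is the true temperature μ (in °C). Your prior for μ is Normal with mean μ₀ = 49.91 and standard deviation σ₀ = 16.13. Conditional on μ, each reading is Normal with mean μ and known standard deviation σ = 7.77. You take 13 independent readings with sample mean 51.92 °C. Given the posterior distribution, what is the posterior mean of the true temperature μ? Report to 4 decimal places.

51.8848

For Normal data with known variance σ², a Normal(μ₀, σ₀²) prior on μ is conjugate. Posterior precision = 1/σ₀² + n/σ²; posterior mean is the precision-weighted average of μ₀ and x̄.
n·x̄ = 13·51.92 = 674.96.
σ₀² = 16.13² = 260.1769, σ² = 7.77² = 60.3729; σ² + n·σ₀² = 60.3729 + 13·260.1769 = 3442.6726.
Posterior mean = (μ₀/σ₀² + n·x̄/σ²)/(1/σ₀² + n/σ²) = (σ²·μ₀ + σ₀²·n·x̄)/(σ² + n·σ₀²) = (60.3729·49.91 + 260.1769·674.96)/3442.6726 = 178622.211863/3442.6726 = 51.8848.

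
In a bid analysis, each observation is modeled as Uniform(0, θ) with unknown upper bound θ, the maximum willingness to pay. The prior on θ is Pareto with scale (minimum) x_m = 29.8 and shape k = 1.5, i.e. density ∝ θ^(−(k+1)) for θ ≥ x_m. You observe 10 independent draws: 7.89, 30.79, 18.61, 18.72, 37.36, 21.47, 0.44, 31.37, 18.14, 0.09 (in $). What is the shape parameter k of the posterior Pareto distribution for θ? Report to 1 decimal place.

11.5

A Pareto(scale x_m, shape k) prior on the upper bound θ of Uniform(0, θ) is conjugate: posterior is Pareto(max(x_m, max xᵢ), k + n).
Sample maximum = 37.36; prior scale x_m = 29.8 → posterior scale = max = 37.36.
Posterior shape = 1.5 + 10 = 11.5.
Posterior shape k = 11.5.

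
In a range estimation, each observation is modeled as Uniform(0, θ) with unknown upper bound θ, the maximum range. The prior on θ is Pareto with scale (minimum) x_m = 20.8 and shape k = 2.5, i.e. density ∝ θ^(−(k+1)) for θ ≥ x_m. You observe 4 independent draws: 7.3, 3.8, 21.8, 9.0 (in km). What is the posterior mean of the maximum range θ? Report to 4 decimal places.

A Pareto(scale x_m, shape k) prior on the upper bound θ of Uniform(0, θ) is conjugate: posterior is Pareto(max(x_m, max xᵢ), k + n).
Sample maximum = 21.8; prior scale x_m = 20.8 → posterior scale = max = 21.8.
Posterior shape = 2.5 + 4 = 6.5.
E[θ|data] = k·x_m/(k−1) = 6.5·21.8/5.5 = 25.7636.

25.7636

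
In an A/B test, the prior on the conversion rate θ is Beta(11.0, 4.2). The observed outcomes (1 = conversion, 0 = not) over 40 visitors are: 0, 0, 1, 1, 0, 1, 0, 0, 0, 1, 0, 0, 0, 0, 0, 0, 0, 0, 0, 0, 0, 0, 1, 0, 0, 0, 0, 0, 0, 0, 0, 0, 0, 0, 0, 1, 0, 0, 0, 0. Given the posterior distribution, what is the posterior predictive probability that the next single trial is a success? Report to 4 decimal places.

0.3080

The Beta prior is conjugate to a Binomial/Bernoulli likelihood; the update adds successes to α and failures to β.
Posterior: Beta(α+k, β+n−k) = Beta(11.0+6, 4.2+34) = Beta(17.0, 38.2).
For a single future Bernoulli trial, P(success | data) = α/(α+β) = 0.3080.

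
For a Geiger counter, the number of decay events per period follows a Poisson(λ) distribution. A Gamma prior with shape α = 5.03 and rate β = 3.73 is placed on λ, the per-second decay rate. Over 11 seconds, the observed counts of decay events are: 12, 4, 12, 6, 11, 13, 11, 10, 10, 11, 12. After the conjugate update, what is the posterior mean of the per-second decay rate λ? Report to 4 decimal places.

7.9450

With a Gamma(shape α, rate β) prior, the Poisson likelihood is conjugate: the posterior is Gamma(α + ΣXᵢ, β + n).
Sum of counts S = 112 over n = 11 seconds.
Posterior: Gamma(α+S, β+n) = Gamma(5.03+112, 3.73+11) = Gamma(117.03, 14.73).
Posterior mean = α/β = 117.03/14.73 = 7.9450.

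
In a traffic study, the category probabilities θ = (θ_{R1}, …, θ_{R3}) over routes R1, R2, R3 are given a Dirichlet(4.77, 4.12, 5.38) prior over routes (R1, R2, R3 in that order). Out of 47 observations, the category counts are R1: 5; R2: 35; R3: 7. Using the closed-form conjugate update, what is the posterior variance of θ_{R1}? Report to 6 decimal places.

The Dirichlet prior is conjugate to the Multinomial likelihood: each posterior αⱼ = prior αⱼ + observed count nⱼ.
Posterior concentration: (9.77, 39.12, 12.38), total = 61.27.
Var[θ_j] = α_j(Σα−α_j)/((Σα)²(Σα+1)) = 9.77·51.50/(61.27²·62.27) = 0.002152.

0.002152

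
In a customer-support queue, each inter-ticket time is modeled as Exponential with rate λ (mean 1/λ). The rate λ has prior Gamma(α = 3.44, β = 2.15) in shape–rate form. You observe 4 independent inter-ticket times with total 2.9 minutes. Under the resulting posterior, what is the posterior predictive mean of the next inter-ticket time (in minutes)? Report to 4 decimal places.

With a Gamma(shape α, rate β) prior on the exponential rate λ, the posterior after n observations with total T = Σxᵢ is Gamma(α+n, β+T).
Posterior: Gamma(3.44+4, 2.15+2.9) = Gamma(7.44, 5.05).
The predictive distribution for the next observation is Lomax; its mean is β/(α−1) = 5.05/6.44 = 0.7842.

0.7842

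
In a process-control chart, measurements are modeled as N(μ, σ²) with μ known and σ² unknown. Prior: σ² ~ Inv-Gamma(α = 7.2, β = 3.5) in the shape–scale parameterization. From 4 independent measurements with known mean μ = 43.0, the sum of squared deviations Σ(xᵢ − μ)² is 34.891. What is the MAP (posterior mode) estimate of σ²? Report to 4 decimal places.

2.0535

With known mean μ and an Inverse-Gamma(α, β) prior on σ², the Normal likelihood is conjugate: posterior is Inv-Gamma(α + n/2, β + Σ(xᵢ−μ)²/2).
Posterior: Inv-Gamma(7.2 + 4/2, 3.5 + 34.891/2) = Inv-Gamma(9.20, 20.9455).
Mode = β/(α+1) = 20.9455/10.20 = 2.0535.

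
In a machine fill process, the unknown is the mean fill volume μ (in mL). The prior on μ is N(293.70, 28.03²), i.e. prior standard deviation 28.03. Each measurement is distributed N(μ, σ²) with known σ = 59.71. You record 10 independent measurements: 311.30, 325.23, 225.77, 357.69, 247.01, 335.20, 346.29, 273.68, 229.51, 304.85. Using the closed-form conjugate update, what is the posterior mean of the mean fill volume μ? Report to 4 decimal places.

For Normal data with known variance σ², a Normal(μ₀, σ₀²) prior on μ is conjugate. Posterior precision = 1/σ₀² + n/σ²; posterior mean is the precision-weighted average of μ₀ and x̄.
Σxᵢ = 311.30 + 325.23 + 225.77 + 357.69 + 247.01 + 335.20 + 346.29 + 273.68 + 229.51 + 304.85 = 2956.53, so n·x̄ = 2956.53.
σ₀² = 28.03² = 785.6809, σ² = 59.71² = 3565.2841; σ² + n·σ₀² = 3565.2841 + 10·785.6809 = 11422.0931.
Posterior mean = (μ₀/σ₀² + n·x̄/σ²)/(1/σ₀² + n/σ²) = (σ²·μ₀ + σ₀²·n·x̄)/(σ² + n·σ₀²) = (3565.2841·293.70 + 785.6809·2956.53)/11422.0931 = 3370013.091447/11422.0931 = 295.0434.

295.0434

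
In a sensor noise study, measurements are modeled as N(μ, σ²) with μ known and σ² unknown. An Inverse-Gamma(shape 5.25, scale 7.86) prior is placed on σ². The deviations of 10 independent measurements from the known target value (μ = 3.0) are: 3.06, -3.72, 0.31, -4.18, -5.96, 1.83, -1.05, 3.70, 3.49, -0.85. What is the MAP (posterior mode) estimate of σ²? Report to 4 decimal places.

With known mean μ and an Inverse-Gamma(α, β) prior on σ², the Normal likelihood is conjugate: posterior is Inv-Gamma(α + n/2, β + Σ(xᵢ−μ)²/2).
Σ(xᵢ−μ)² = (3.06)² + (-3.72)² + (0.31)² + (-4.18)² + (-5.96)² + (1.83)² + (-1.05)² + (3.70)² + (3.49)² + (-0.85)² = 107.3361.
Posterior: Inv-Gamma(5.25 + 10/2, 7.86 + 107.3361/2) = Inv-Gamma(10.25, 61.52805).
Mode = β/(α+1) = 61.52805/11.25 = 5.4692.

5.4692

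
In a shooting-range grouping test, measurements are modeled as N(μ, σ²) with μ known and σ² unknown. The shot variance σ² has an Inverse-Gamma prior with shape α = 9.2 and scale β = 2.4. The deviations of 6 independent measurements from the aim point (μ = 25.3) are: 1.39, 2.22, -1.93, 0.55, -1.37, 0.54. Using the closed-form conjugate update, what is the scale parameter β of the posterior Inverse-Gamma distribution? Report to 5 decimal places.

8.92820

With known mean μ and an Inverse-Gamma(α, β) prior on σ², the Normal likelihood is conjugate: posterior is Inv-Gamma(α + n/2, β + Σ(xᵢ−μ)²/2).
Σ(xᵢ−μ)² = (1.39)² + (2.22)² + (-1.93)² + (0.55)² + (-1.37)² + (0.54)² = 13.0564.
Posterior: Inv-Gamma(9.2 + 6/2, 2.4 + 13.0564/2) = Inv-Gamma(12.20, 8.92820).
Posterior β = 8.92820.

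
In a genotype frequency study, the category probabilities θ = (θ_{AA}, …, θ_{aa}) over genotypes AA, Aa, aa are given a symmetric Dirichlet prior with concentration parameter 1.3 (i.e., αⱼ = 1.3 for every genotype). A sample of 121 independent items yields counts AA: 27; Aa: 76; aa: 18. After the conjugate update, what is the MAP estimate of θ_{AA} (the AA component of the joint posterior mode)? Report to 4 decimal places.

0.2240

The Dirichlet prior is conjugate to the Multinomial likelihood: each posterior αⱼ = prior αⱼ + observed count nⱼ.
Posterior concentration: (28.3, 77.3, 19.3), total = 124.9.
Joint mode component: (α_{AA}−1)/(Σα−K) = 27.3/121.9 = 0.2240.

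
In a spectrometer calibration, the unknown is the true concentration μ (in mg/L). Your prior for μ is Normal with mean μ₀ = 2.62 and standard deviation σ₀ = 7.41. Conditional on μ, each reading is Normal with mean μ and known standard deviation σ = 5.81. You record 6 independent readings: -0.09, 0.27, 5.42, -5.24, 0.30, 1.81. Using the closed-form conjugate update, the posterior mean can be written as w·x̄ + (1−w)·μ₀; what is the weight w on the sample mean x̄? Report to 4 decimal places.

For Normal data with known variance σ², a Normal(μ₀, σ₀²) prior on μ is conjugate. Posterior precision = 1/σ₀² + n/σ²; posterior mean is the precision-weighted average of μ₀ and x̄.
σ₀² = 7.41² = 54.9081, σ² = 5.81² = 33.7561. Prior precision 1/σ₀² = 1/54.9081; data precision n/σ² = 6/33.7561.
w = (n/σ²)/(1/σ₀² + n/σ²) = n·σ₀²/(σ² + n·σ₀²) = 6·54.9081/(33.7561 + 6·54.9081) = 329.4486/363.2047 = 0.9071.

0.9071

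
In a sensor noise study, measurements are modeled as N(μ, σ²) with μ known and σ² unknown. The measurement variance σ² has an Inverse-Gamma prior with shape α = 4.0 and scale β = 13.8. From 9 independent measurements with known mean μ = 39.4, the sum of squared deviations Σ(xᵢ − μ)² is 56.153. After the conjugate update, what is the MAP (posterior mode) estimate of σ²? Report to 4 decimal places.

4.4081

With known mean μ and an Inverse-Gamma(α, β) prior on σ², the Normal likelihood is conjugate: posterior is Inv-Gamma(α + n/2, β + Σ(xᵢ−μ)²/2).
Posterior: Inv-Gamma(4.0 + 9/2, 13.8 + 56.153/2) = Inv-Gamma(8.50, 41.8765).
Mode = β/(α+1) = 41.8765/9.50 = 4.4081.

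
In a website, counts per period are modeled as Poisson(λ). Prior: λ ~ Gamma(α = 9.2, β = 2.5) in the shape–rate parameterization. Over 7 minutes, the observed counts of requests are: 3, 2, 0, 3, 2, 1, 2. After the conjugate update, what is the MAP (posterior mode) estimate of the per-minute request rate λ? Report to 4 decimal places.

2.2316

With a Gamma(shape α, rate β) prior, the Poisson likelihood is conjugate: the posterior is Gamma(α + ΣXᵢ, β + n).
Sum of counts S = 13 over n = 7 minutes.
Posterior: Gamma(α+S, β+n) = Gamma(9.2+13, 2.5+7) = Gamma(22.2, 9.5).
Mode of Gamma(α,β) for α≥1 is (α−1)/β = 21.2/9.5 = 2.2316.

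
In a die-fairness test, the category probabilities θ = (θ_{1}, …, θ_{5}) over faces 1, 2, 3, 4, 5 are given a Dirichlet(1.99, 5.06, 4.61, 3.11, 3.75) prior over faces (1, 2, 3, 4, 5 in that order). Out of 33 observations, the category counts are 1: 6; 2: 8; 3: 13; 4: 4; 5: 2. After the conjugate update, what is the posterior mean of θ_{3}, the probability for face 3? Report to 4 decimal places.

0.3418

The Dirichlet prior is conjugate to the Multinomial likelihood: each posterior αⱼ = prior αⱼ + observed count nⱼ.
Posterior concentration: (7.99, 13.06, 17.61, 7.11, 5.75), total = 51.52.
E[θ_{3}|data] = α_{3}/Σα = 17.61/51.52 = 0.3418.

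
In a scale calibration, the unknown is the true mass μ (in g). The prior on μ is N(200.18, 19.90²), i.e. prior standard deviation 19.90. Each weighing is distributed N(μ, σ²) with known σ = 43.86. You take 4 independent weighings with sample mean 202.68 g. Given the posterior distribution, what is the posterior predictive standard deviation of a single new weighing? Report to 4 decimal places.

For Normal data with known variance σ², a Normal(μ₀, σ₀²) prior on μ is conjugate. Posterior precision = 1/σ₀² + n/σ²; posterior mean is the precision-weighted average of μ₀ and x̄.
σ₀² = 19.90² = 396.01, σ² = 43.86² = 1923.6996; σ² + n·σ₀² = 1923.6996 + 4·396.01 = 3507.7396.
Posterior precision = 1/σ₀² + n/σ² = 1/396.01 + 4/1923.6996 = (σ² + n·σ₀²)/(σ₀²σ²) = 3507.7396/(396.01·1923.6996); posterior variance σₙ² = σ₀²σ²/(σ² + n·σ₀²) = 396.01·1923.6996/3507.7396 = 217.178116.
Predictive variance for one new observation = σₙ² + σ² = 396.01·1923.6996/3507.7396 + 1923.6996 = σ²·(σ₀² + 3507.7396)/3507.7396 = 1923.6996·3903.7496/3507.7396 = 2140.877716; SD = √(1923.6996·3903.7496/3507.7396) = 46.2696.

46.2696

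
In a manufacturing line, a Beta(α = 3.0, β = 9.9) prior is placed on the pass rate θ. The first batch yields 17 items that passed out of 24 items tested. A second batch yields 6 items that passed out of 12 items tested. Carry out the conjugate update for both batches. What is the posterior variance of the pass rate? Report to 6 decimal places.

0.004990

The Beta prior is conjugate to a Binomial/Bernoulli likelihood; the update adds successes to α and failures to β.
After batch 1: Beta(3.0+17, 9.9+7) = Beta(20.0, 16.9).
After batch 2: Beta(20.0+6, 16.9+6) = Beta(26.0, 22.9).
Var = αβ/((α+β)²(α+β+1)) = 26.0·22.9/(48.9²·49.9) = 0.004990.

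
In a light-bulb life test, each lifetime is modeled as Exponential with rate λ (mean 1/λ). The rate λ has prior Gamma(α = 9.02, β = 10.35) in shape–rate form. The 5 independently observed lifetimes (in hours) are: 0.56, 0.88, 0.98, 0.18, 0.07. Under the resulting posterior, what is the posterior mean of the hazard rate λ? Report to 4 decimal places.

With a Gamma(shape α, rate β) prior on the exponential rate λ, the posterior after n observations with total T = Σxᵢ is Gamma(α+n, β+T).
Sum of observations T = 2.67 hours; n = 5.
Posterior: Gamma(9.02+5, 10.35+2.67) = Gamma(14.02, 13.02).
Posterior mean of λ = α/β = 14.02/13.02 = 1.0768.

1.0768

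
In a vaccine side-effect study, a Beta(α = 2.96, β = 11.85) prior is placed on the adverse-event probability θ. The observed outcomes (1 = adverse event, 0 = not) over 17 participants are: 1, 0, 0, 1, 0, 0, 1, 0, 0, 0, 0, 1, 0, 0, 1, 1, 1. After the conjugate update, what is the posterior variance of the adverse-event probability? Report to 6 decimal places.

0.006555

The Beta prior is conjugate to a Binomial/Bernoulli likelihood; the update adds successes to α and failures to β.
Posterior: Beta(α+k, β+n−k) = Beta(2.96+7, 11.85+10) = Beta(9.96, 21.85).
Var = αβ/((α+β)²(α+β+1)) = 9.96·21.85/(31.81²·32.81) = 0.006555.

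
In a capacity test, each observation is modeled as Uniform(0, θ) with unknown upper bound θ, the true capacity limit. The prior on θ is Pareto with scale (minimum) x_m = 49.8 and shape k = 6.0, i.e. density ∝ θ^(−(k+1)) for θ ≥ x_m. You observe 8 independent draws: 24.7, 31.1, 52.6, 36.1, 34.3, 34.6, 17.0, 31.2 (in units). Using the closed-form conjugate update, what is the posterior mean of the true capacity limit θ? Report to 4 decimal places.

A Pareto(scale x_m, shape k) prior on the upper bound θ of Uniform(0, θ) is conjugate: posterior is Pareto(max(x_m, max xᵢ), k + n).
Sample maximum = 52.6; prior scale x_m = 49.8 → posterior scale = max = 52.6.
Posterior shape = 6.0 + 8 = 14.0.
E[θ|data] = k·x_m/(k−1) = 14.0·52.6/13.0 = 56.6462.

56.6462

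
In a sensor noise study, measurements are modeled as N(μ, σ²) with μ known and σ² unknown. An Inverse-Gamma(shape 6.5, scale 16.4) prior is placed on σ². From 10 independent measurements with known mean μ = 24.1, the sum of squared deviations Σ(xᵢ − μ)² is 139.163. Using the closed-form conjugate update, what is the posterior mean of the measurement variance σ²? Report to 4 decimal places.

With known mean μ and an Inverse-Gamma(α, β) prior on σ², the Normal likelihood is conjugate: posterior is Inv-Gamma(α + n/2, β + Σ(xᵢ−μ)²/2).
Posterior: Inv-Gamma(6.5 + 10/2, 16.4 + 139.163/2) = Inv-Gamma(11.50, 85.9815).
E[σ²|data] = β/(α−1) = 85.9815/10.50 = 8.1887.

8.1887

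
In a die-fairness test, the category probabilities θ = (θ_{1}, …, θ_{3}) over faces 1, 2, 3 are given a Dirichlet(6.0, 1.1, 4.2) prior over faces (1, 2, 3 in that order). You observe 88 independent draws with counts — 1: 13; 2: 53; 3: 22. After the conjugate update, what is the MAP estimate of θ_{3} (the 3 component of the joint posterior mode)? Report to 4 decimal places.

The Dirichlet prior is conjugate to the Multinomial likelihood: each posterior αⱼ = prior αⱼ + observed count nⱼ.
Posterior concentration: (19.0, 54.1, 26.2), total = 99.3.
Joint mode component: (α_{3}−1)/(Σα−K) = 25.2/96.3 = 0.2617.

0.2617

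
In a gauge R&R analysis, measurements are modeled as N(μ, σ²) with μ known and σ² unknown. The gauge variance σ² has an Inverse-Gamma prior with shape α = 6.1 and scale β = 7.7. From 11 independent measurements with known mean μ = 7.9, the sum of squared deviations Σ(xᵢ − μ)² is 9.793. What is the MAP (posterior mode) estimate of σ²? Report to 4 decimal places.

With known mean μ and an Inverse-Gamma(α, β) prior on σ², the Normal likelihood is conjugate: posterior is Inv-Gamma(α + n/2, β + Σ(xᵢ−μ)²/2).
Posterior: Inv-Gamma(6.1 + 11/2, 7.7 + 9.793/2) = Inv-Gamma(11.60, 12.5965).
Mode = β/(α+1) = 12.5965/12.60 = 0.9997.

0.9997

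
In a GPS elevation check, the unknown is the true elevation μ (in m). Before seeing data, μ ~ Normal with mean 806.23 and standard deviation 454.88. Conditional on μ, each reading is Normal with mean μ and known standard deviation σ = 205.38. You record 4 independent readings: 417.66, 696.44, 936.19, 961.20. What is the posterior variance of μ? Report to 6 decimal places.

10033.870942

For Normal data with known variance σ², a Normal(μ₀, σ₀²) prior on μ is conjugate. Posterior precision = 1/σ₀² + n/σ²; posterior mean is the precision-weighted average of μ₀ and x̄.
σ₀² = 454.88² = 206915.8144, σ² = 205.38² = 42180.9444; σ² + n·σ₀² = 42180.9444 + 4·206915.8144 = 869844.202.
Posterior precision = 1/σ₀² + n/σ² = 1/206915.8144 + 4/42180.9444 = (σ² + n·σ₀²)/(σ₀²σ²) = 869844.202/(206915.8144·42180.9444); posterior variance σₙ² = σ₀²σ²/(σ² + n·σ₀²) = 206915.8144·42180.9444/869844.202 = 10033.870942.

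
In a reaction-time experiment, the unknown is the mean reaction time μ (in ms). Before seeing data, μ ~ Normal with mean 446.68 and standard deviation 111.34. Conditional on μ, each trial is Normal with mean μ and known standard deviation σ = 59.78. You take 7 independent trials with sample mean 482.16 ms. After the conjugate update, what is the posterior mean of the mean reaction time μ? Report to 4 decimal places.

For Normal data with known variance σ², a Normal(μ₀, σ₀²) prior on μ is conjugate. Posterior precision = 1/σ₀² + n/σ²; posterior mean is the precision-weighted average of μ₀ and x̄.
n·x̄ = 7·482.16 = 3375.12.
σ₀² = 111.34² = 12396.5956, σ² = 59.78² = 3573.6484; σ² + n·σ₀² = 3573.6484 + 7·12396.5956 = 90349.8176.
Posterior mean = (μ₀/σ₀² + n·x̄/σ²)/(1/σ₀² + n/σ²) = (σ²·μ₀ + σ₀²·n·x̄)/(σ² + n·σ₀²) = (3573.6484·446.68 + 12396.5956·3375.12)/90349.8176 = 43436275.008784/90349.8176 = 480.7566.

480.7566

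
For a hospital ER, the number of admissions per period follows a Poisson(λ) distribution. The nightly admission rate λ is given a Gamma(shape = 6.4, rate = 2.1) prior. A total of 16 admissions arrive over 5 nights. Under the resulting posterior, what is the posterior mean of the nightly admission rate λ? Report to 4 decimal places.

With a Gamma(shape α, rate β) prior, the Poisson likelihood is conjugate: the posterior is Gamma(α + ΣXᵢ, β + n).
Posterior: Gamma(α+S, β+n) = Gamma(6.4+16, 2.1+5) = Gamma(22.4, 7.1).
Posterior mean = α/β = 22.4/7.1 = 3.1549.

3.1549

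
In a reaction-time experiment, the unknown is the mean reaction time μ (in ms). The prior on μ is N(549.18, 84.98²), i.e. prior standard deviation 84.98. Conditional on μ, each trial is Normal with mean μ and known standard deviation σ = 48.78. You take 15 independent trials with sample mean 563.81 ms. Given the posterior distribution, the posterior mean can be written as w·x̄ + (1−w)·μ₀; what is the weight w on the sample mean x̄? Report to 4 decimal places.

0.9785

For Normal data with known variance σ², a Normal(μ₀, σ₀²) prior on μ is conjugate. Posterior precision = 1/σ₀² + n/σ²; posterior mean is the precision-weighted average of μ₀ and x̄.
σ₀² = 84.98² = 7221.6004, σ² = 48.78² = 2379.4884. Prior precision 1/σ₀² = 1/7221.6004; data precision n/σ² = 15/2379.4884.
w = (n/σ²)/(1/σ₀² + n/σ²) = n·σ₀²/(σ² + n·σ₀²) = 15·7221.6004/(2379.4884 + 15·7221.6004) = 108324.006/110703.4944 = 0.9785.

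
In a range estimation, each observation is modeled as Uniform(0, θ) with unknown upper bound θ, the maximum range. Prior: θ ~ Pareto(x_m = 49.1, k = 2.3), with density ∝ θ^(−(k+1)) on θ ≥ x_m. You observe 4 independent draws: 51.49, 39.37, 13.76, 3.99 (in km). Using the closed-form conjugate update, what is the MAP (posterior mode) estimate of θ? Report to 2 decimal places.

51.49

A Pareto(scale x_m, shape k) prior on the upper bound θ of Uniform(0, θ) is conjugate: posterior is Pareto(max(x_m, max xᵢ), k + n).
Sample maximum = 51.49; prior scale x_m = 49.1 → posterior scale = max = 51.49.
Posterior shape = 2.3 + 4 = 6.3.
The Pareto density is decreasing on [x_m, ∞), so the mode is x_m = 51.49.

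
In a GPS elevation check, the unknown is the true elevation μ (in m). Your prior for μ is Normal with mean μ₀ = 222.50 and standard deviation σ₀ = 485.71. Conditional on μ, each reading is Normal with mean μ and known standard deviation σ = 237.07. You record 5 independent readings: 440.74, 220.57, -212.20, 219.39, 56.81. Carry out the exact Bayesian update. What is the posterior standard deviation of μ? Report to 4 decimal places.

For Normal data with known variance σ², a Normal(μ₀, σ₀²) prior on μ is conjugate. Posterior precision = 1/σ₀² + n/σ²; posterior mean is the precision-weighted average of μ₀ and x̄.
σ₀² = 485.71² = 235914.2041, σ² = 237.07² = 56202.1849; σ² + n·σ₀² = 56202.1849 + 5·235914.2041 = 1235773.2054.
Posterior precision = 1/σ₀² + n/σ² = 1/235914.2041 + 5/56202.1849 = (σ² + n·σ₀²)/(σ₀²σ²) = 1235773.2054/(235914.2041·56202.1849); posterior variance σₙ² = σ₀²σ²/(σ² + n·σ₀²) = 235914.2041·56202.1849/1235773.2054 = 10729.229005.
Posterior SD = √σₙ² = √(235914.2041·56202.1849/1235773.2054) = 103.5820.

103.5820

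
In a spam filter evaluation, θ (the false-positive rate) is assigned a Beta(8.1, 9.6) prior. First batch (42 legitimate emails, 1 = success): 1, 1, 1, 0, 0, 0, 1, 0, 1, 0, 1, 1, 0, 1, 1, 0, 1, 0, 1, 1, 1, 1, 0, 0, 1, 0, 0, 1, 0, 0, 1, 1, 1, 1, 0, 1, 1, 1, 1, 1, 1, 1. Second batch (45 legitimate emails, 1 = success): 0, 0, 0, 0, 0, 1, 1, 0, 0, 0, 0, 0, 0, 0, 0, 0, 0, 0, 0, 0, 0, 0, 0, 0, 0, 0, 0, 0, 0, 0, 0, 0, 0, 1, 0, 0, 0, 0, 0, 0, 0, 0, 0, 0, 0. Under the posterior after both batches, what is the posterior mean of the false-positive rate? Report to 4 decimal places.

The Beta prior is conjugate to a Binomial/Bernoulli likelihood; the update adds successes to α and failures to β.
After batch 1: Beta(8.1+27, 9.6+15) = Beta(35.1, 24.6).
After batch 2: Beta(35.1+3, 24.6+42) = Beta(38.1, 66.6).
Posterior mean = α/(α+β) = 38.1/104.7 = 0.3639.

0.3639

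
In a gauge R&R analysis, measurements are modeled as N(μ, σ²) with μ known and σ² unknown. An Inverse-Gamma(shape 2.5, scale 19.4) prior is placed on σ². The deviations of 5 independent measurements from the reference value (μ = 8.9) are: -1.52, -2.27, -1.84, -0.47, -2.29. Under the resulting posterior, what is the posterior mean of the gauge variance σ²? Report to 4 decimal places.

With known mean μ and an Inverse-Gamma(α, β) prior on σ², the Normal likelihood is conjugate: posterior is Inv-Gamma(α + n/2, β + Σ(xᵢ−μ)²/2).
Σ(xᵢ−μ)² = (-1.52)² + (-2.27)² + (-1.84)² + (-0.47)² + (-2.29)² = 16.3139.
Posterior: Inv-Gamma(2.5 + 5/2, 19.4 + 16.3139/2) = Inv-Gamma(5.00, 27.55695).
E[σ²|data] = β/(α−1) = 27.55695/4.00 = 6.8892.

6.8892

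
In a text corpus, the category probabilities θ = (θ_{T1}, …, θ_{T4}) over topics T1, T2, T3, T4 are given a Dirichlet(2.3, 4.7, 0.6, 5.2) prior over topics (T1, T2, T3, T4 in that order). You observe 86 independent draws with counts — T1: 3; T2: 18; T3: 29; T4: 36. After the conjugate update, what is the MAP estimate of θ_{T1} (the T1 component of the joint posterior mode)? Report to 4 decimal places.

The Dirichlet prior is conjugate to the Multinomial likelihood: each posterior αⱼ = prior αⱼ + observed count nⱼ.
Posterior concentration: (5.3, 22.7, 29.6, 41.2), total = 98.8.
Joint mode component: (α_{T1}−1)/(Σα−K) = 4.3/94.8 = 0.0454.

0.0454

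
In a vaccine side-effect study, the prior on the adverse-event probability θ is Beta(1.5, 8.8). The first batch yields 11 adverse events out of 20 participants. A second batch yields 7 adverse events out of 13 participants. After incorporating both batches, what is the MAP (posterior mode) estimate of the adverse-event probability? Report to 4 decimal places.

The Beta prior is conjugate to a Binomial/Bernoulli likelihood; the update adds successes to α and failures to β.
After batch 1: Beta(1.5+11, 8.8+9) = Beta(12.5, 17.8).
After batch 2: Beta(12.5+7, 17.8+6) = Beta(19.5, 23.8).
Mode of Beta(a,b) for a,b>1 is (a−1)/(a+b−2) = 18.5/41.3 = 0.4479.

0.4479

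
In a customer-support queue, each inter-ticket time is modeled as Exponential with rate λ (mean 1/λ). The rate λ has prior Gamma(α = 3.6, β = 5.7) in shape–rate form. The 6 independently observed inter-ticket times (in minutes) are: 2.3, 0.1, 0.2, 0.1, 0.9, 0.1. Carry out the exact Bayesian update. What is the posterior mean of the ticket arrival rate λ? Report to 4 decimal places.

With a Gamma(shape α, rate β) prior on the exponential rate λ, the posterior after n observations with total T = Σxᵢ is Gamma(α+n, β+T).
Sum of observations T = 3.7 minutes; n = 6.
Posterior: Gamma(3.6+6, 5.7+3.7) = Gamma(9.6, 9.4).
Posterior mean of λ = α/β = 9.6/9.4 = 1.0213.

1.0213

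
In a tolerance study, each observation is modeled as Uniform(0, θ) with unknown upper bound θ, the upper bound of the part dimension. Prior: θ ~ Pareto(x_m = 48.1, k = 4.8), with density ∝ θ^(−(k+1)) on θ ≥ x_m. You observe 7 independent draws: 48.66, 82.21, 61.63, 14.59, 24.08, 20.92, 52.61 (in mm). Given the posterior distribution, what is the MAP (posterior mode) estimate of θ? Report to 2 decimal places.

A Pareto(scale x_m, shape k) prior on the upper bound θ of Uniform(0, θ) is conjugate: posterior is Pareto(max(x_m, max xᵢ), k + n).
Sample maximum = 82.21; prior scale x_m = 48.1 → posterior scale = max = 82.21.
Posterior shape = 4.8 + 7 = 11.8.
The Pareto density is decreasing on [x_m, ∞), so the mode is x_m = 82.21.

82.21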